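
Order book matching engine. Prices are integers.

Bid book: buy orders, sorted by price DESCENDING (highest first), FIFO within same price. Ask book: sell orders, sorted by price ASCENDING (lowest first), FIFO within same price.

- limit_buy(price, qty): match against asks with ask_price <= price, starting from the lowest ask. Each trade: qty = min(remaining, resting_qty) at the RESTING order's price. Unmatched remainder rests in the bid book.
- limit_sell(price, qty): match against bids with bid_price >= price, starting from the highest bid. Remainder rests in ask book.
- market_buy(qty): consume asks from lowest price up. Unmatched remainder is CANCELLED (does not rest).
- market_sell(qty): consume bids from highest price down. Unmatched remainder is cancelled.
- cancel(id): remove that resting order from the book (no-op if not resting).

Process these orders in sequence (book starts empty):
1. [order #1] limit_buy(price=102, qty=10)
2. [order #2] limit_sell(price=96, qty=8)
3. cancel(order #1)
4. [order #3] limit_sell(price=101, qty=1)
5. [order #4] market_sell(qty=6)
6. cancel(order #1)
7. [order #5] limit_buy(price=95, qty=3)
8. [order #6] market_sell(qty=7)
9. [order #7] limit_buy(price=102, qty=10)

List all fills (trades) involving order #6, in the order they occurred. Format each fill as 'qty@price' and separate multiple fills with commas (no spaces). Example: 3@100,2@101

After op 1 [order #1] limit_buy(price=102, qty=10): fills=none; bids=[#1:10@102] asks=[-]
After op 2 [order #2] limit_sell(price=96, qty=8): fills=#1x#2:8@102; bids=[#1:2@102] asks=[-]
After op 3 cancel(order #1): fills=none; bids=[-] asks=[-]
After op 4 [order #3] limit_sell(price=101, qty=1): fills=none; bids=[-] asks=[#3:1@101]
After op 5 [order #4] market_sell(qty=6): fills=none; bids=[-] asks=[#3:1@101]
After op 6 cancel(order #1): fills=none; bids=[-] asks=[#3:1@101]
After op 7 [order #5] limit_buy(price=95, qty=3): fills=none; bids=[#5:3@95] asks=[#3:1@101]
After op 8 [order #6] market_sell(qty=7): fills=#5x#6:3@95; bids=[-] asks=[#3:1@101]
After op 9 [order #7] limit_buy(price=102, qty=10): fills=#7x#3:1@101; bids=[#7:9@102] asks=[-]

Answer: 3@95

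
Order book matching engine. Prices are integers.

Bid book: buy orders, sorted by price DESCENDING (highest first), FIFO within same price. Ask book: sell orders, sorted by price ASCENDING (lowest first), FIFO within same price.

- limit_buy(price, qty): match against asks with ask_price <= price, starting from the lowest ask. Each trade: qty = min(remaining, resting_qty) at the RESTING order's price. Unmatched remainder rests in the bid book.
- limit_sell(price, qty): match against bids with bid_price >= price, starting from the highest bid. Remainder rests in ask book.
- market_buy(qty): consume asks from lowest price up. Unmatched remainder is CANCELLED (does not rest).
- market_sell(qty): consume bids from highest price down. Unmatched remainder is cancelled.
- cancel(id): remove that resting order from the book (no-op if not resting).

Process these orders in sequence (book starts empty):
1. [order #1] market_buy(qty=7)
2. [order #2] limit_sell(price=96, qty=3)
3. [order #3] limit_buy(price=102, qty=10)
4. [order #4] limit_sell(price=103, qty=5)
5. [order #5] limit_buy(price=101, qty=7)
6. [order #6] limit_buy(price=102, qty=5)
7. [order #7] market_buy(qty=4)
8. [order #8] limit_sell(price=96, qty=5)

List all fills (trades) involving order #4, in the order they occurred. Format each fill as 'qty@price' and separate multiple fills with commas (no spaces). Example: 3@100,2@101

After op 1 [order #1] market_buy(qty=7): fills=none; bids=[-] asks=[-]
After op 2 [order #2] limit_sell(price=96, qty=3): fills=none; bids=[-] asks=[#2:3@96]
After op 3 [order #3] limit_buy(price=102, qty=10): fills=#3x#2:3@96; bids=[#3:7@102] asks=[-]
After op 4 [order #4] limit_sell(price=103, qty=5): fills=none; bids=[#3:7@102] asks=[#4:5@103]
After op 5 [order #5] limit_buy(price=101, qty=7): fills=none; bids=[#3:7@102 #5:7@101] asks=[#4:5@103]
After op 6 [order #6] limit_buy(price=102, qty=5): fills=none; bids=[#3:7@102 #6:5@102 #5:7@101] asks=[#4:5@103]
After op 7 [order #7] market_buy(qty=4): fills=#7x#4:4@103; bids=[#3:7@102 #6:5@102 #5:7@101] asks=[#4:1@103]
After op 8 [order #8] limit_sell(price=96, qty=5): fills=#3x#8:5@102; bids=[#3:2@102 #6:5@102 #5:7@101] asks=[#4:1@103]

Answer: 4@103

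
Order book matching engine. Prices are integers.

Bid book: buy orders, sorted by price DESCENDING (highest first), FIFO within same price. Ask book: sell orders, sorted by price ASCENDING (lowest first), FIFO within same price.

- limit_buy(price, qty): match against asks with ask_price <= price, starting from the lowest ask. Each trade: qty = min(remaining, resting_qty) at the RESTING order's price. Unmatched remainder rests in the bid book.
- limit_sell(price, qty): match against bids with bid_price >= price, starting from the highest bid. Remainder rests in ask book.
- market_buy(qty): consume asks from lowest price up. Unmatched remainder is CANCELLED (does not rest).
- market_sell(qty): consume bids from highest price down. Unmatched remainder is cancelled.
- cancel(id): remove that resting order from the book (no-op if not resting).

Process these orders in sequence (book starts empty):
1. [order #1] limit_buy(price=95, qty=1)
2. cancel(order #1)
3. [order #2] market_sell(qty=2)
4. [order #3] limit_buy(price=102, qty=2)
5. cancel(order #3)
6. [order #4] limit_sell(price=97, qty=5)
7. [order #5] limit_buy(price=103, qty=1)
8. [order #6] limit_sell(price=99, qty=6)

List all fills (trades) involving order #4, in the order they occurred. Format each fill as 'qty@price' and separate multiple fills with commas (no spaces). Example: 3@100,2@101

After op 1 [order #1] limit_buy(price=95, qty=1): fills=none; bids=[#1:1@95] asks=[-]
After op 2 cancel(order #1): fills=none; bids=[-] asks=[-]
After op 3 [order #2] market_sell(qty=2): fills=none; bids=[-] asks=[-]
After op 4 [order #3] limit_buy(price=102, qty=2): fills=none; bids=[#3:2@102] asks=[-]
After op 5 cancel(order #3): fills=none; bids=[-] asks=[-]
After op 6 [order #4] limit_sell(price=97, qty=5): fills=none; bids=[-] asks=[#4:5@97]
After op 7 [order #5] limit_buy(price=103, qty=1): fills=#5x#4:1@97; bids=[-] asks=[#4:4@97]
After op 8 [order #6] limit_sell(price=99, qty=6): fills=none; bids=[-] asks=[#4:4@97 #6:6@99]

Answer: 1@97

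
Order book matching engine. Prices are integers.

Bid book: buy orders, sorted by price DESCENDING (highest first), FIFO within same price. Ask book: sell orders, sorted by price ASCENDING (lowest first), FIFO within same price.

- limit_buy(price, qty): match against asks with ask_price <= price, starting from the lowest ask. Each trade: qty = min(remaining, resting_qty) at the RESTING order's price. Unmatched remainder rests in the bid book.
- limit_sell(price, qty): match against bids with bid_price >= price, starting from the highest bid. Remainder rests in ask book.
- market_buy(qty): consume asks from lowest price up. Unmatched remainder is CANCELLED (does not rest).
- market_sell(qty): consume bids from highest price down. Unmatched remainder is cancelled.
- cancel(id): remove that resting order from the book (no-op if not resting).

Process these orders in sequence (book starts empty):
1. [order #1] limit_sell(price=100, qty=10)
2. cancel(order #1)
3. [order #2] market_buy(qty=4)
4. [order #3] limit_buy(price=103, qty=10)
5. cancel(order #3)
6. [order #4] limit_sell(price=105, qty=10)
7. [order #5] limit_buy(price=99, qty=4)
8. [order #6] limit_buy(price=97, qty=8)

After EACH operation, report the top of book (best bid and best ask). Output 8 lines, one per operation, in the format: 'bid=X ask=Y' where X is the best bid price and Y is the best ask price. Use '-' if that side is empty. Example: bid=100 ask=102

Answer: bid=- ask=100
bid=- ask=-
bid=- ask=-
bid=103 ask=-
bid=- ask=-
bid=- ask=105
bid=99 ask=105
bid=99 ask=105

Derivation:
After op 1 [order #1] limit_sell(price=100, qty=10): fills=none; bids=[-] asks=[#1:10@100]
After op 2 cancel(order #1): fills=none; bids=[-] asks=[-]
After op 3 [order #2] market_buy(qty=4): fills=none; bids=[-] asks=[-]
After op 4 [order #3] limit_buy(price=103, qty=10): fills=none; bids=[#3:10@103] asks=[-]
After op 5 cancel(order #3): fills=none; bids=[-] asks=[-]
After op 6 [order #4] limit_sell(price=105, qty=10): fills=none; bids=[-] asks=[#4:10@105]
After op 7 [order #5] limit_buy(price=99, qty=4): fills=none; bids=[#5:4@99] asks=[#4:10@105]
After op 8 [order #6] limit_buy(price=97, qty=8): fills=none; bids=[#5:4@99 #6:8@97] asks=[#4:10@105]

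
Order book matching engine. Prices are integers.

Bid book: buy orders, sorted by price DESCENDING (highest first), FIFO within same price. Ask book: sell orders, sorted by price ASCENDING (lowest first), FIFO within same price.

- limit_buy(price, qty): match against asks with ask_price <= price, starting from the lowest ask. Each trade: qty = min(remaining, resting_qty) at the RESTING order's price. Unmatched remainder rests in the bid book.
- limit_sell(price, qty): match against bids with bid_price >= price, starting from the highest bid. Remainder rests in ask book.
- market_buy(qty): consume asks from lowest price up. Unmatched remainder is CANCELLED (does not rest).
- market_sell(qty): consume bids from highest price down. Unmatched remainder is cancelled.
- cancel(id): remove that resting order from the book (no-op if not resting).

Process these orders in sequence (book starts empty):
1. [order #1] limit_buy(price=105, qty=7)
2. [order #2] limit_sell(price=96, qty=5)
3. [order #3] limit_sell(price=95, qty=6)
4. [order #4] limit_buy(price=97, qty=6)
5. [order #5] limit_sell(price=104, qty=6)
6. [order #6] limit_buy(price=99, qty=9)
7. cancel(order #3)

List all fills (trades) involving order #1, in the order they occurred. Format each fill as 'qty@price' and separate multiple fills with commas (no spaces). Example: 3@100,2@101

Answer: 5@105,2@105

Derivation:
After op 1 [order #1] limit_buy(price=105, qty=7): fills=none; bids=[#1:7@105] asks=[-]
After op 2 [order #2] limit_sell(price=96, qty=5): fills=#1x#2:5@105; bids=[#1:2@105] asks=[-]
After op 3 [order #3] limit_sell(price=95, qty=6): fills=#1x#3:2@105; bids=[-] asks=[#3:4@95]
After op 4 [order #4] limit_buy(price=97, qty=6): fills=#4x#3:4@95; bids=[#4:2@97] asks=[-]
After op 5 [order #5] limit_sell(price=104, qty=6): fills=none; bids=[#4:2@97] asks=[#5:6@104]
After op 6 [order #6] limit_buy(price=99, qty=9): fills=none; bids=[#6:9@99 #4:2@97] asks=[#5:6@104]
After op 7 cancel(order #3): fills=none; bids=[#6:9@99 #4:2@97] asks=[#5:6@104]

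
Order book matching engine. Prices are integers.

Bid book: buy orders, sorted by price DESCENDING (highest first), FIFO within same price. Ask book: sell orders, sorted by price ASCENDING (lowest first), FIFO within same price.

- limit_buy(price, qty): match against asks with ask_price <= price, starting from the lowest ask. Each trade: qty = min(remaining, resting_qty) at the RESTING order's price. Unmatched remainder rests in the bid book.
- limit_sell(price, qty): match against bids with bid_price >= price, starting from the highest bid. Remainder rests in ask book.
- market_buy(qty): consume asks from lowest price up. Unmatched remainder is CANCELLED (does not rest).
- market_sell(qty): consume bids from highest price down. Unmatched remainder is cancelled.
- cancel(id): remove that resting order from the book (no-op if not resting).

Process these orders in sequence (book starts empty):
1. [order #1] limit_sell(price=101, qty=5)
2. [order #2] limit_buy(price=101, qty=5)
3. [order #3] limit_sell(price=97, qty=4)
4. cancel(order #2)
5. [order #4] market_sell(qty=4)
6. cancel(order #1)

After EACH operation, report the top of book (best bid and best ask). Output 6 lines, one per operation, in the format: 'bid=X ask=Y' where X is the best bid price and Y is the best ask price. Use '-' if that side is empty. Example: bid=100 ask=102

After op 1 [order #1] limit_sell(price=101, qty=5): fills=none; bids=[-] asks=[#1:5@101]
After op 2 [order #2] limit_buy(price=101, qty=5): fills=#2x#1:5@101; bids=[-] asks=[-]
After op 3 [order #3] limit_sell(price=97, qty=4): fills=none; bids=[-] asks=[#3:4@97]
After op 4 cancel(order #2): fills=none; bids=[-] asks=[#3:4@97]
After op 5 [order #4] market_sell(qty=4): fills=none; bids=[-] asks=[#3:4@97]
After op 6 cancel(order #1): fills=none; bids=[-] asks=[#3:4@97]

Answer: bid=- ask=101
bid=- ask=-
bid=- ask=97
bid=- ask=97
bid=- ask=97
bid=- ask=97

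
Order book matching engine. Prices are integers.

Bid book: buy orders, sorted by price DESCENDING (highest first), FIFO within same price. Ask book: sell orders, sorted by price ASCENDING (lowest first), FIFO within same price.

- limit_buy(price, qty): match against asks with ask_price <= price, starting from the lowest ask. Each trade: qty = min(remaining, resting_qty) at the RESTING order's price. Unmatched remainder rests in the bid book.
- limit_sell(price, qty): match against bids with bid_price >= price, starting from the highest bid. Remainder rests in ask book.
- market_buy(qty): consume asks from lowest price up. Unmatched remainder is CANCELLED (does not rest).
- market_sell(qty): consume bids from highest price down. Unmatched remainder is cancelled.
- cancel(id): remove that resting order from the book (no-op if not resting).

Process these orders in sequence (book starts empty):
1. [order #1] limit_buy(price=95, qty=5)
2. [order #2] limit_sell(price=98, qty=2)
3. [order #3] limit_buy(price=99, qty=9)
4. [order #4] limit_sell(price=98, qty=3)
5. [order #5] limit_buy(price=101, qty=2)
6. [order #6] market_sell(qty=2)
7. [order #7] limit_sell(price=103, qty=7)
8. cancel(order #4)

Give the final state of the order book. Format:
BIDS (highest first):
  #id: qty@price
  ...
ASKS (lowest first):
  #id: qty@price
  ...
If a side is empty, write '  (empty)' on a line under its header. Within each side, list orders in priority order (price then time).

Answer: BIDS (highest first):
  #3: 4@99
  #1: 5@95
ASKS (lowest first):
  #7: 7@103

Derivation:
After op 1 [order #1] limit_buy(price=95, qty=5): fills=none; bids=[#1:5@95] asks=[-]
After op 2 [order #2] limit_sell(price=98, qty=2): fills=none; bids=[#1:5@95] asks=[#2:2@98]
After op 3 [order #3] limit_buy(price=99, qty=9): fills=#3x#2:2@98; bids=[#3:7@99 #1:5@95] asks=[-]
After op 4 [order #4] limit_sell(price=98, qty=3): fills=#3x#4:3@99; bids=[#3:4@99 #1:5@95] asks=[-]
After op 5 [order #5] limit_buy(price=101, qty=2): fills=none; bids=[#5:2@101 #3:4@99 #1:5@95] asks=[-]
After op 6 [order #6] market_sell(qty=2): fills=#5x#6:2@101; bids=[#3:4@99 #1:5@95] asks=[-]
After op 7 [order #7] limit_sell(price=103, qty=7): fills=none; bids=[#3:4@99 #1:5@95] asks=[#7:7@103]
After op 8 cancel(order #4): fills=none; bids=[#3:4@99 #1:5@95] asks=[#7:7@103]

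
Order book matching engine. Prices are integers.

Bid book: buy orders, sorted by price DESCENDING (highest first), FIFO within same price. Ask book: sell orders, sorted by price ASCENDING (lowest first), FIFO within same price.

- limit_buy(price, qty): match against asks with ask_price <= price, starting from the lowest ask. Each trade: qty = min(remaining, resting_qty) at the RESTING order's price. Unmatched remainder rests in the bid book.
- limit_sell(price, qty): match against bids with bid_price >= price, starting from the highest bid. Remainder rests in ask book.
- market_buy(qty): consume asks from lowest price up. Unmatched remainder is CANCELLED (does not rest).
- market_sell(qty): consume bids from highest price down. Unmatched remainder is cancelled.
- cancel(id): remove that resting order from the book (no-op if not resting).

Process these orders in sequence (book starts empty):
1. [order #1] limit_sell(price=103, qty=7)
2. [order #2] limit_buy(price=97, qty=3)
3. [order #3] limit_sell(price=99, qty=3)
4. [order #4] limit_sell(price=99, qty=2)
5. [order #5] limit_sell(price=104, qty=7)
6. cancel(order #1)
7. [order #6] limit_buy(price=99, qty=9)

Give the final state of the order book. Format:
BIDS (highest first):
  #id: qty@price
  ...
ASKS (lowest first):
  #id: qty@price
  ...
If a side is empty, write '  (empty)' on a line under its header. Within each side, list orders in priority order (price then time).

After op 1 [order #1] limit_sell(price=103, qty=7): fills=none; bids=[-] asks=[#1:7@103]
After op 2 [order #2] limit_buy(price=97, qty=3): fills=none; bids=[#2:3@97] asks=[#1:7@103]
After op 3 [order #3] limit_sell(price=99, qty=3): fills=none; bids=[#2:3@97] asks=[#3:3@99 #1:7@103]
After op 4 [order #4] limit_sell(price=99, qty=2): fills=none; bids=[#2:3@97] asks=[#3:3@99 #4:2@99 #1:7@103]
After op 5 [order #5] limit_sell(price=104, qty=7): fills=none; bids=[#2:3@97] asks=[#3:3@99 #4:2@99 #1:7@103 #5:7@104]
After op 6 cancel(order #1): fills=none; bids=[#2:3@97] asks=[#3:3@99 #4:2@99 #5:7@104]
After op 7 [order #6] limit_buy(price=99, qty=9): fills=#6x#3:3@99 #6x#4:2@99; bids=[#6:4@99 #2:3@97] asks=[#5:7@104]

Answer: BIDS (highest first):
  #6: 4@99
  #2: 3@97
ASKS (lowest first):
  #5: 7@104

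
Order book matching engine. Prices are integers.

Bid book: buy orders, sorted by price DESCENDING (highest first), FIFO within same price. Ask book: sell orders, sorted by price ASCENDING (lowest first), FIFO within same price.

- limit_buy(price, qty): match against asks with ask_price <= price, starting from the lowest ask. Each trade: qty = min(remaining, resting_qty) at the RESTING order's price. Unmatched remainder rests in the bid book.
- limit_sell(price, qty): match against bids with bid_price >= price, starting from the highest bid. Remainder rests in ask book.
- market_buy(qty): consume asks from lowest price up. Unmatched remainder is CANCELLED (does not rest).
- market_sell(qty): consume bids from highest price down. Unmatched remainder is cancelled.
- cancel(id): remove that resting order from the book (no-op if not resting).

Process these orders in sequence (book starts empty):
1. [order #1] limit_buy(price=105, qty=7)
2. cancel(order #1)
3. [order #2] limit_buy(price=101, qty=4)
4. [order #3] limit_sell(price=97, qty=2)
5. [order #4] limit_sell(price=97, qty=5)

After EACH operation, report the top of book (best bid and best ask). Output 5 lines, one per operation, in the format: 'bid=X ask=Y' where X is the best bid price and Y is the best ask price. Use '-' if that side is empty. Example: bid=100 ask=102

After op 1 [order #1] limit_buy(price=105, qty=7): fills=none; bids=[#1:7@105] asks=[-]
After op 2 cancel(order #1): fills=none; bids=[-] asks=[-]
After op 3 [order #2] limit_buy(price=101, qty=4): fills=none; bids=[#2:4@101] asks=[-]
After op 4 [order #3] limit_sell(price=97, qty=2): fills=#2x#3:2@101; bids=[#2:2@101] asks=[-]
After op 5 [order #4] limit_sell(price=97, qty=5): fills=#2x#4:2@101; bids=[-] asks=[#4:3@97]

Answer: bid=105 ask=-
bid=- ask=-
bid=101 ask=-
bid=101 ask=-
bid=- ask=97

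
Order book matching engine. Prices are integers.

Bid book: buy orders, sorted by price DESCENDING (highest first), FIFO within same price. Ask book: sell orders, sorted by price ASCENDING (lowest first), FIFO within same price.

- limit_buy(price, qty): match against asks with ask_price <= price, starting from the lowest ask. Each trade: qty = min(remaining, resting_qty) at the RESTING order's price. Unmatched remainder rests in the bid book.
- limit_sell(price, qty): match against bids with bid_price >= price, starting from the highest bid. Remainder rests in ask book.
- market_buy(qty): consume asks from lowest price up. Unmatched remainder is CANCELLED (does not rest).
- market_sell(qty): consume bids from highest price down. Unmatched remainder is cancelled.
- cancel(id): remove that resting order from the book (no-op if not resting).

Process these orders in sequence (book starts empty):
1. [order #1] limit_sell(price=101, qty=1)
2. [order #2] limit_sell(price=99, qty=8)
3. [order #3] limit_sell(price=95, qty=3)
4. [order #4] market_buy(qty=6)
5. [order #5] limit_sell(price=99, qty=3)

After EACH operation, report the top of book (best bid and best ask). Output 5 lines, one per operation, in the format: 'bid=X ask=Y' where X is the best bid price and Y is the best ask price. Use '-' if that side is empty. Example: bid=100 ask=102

Answer: bid=- ask=101
bid=- ask=99
bid=- ask=95
bid=- ask=99
bid=- ask=99

Derivation:
After op 1 [order #1] limit_sell(price=101, qty=1): fills=none; bids=[-] asks=[#1:1@101]
After op 2 [order #2] limit_sell(price=99, qty=8): fills=none; bids=[-] asks=[#2:8@99 #1:1@101]
After op 3 [order #3] limit_sell(price=95, qty=3): fills=none; bids=[-] asks=[#3:3@95 #2:8@99 #1:1@101]
After op 4 [order #4] market_buy(qty=6): fills=#4x#3:3@95 #4x#2:3@99; bids=[-] asks=[#2:5@99 #1:1@101]
After op 5 [order #5] limit_sell(price=99, qty=3): fills=none; bids=[-] asks=[#2:5@99 #5:3@99 #1:1@101]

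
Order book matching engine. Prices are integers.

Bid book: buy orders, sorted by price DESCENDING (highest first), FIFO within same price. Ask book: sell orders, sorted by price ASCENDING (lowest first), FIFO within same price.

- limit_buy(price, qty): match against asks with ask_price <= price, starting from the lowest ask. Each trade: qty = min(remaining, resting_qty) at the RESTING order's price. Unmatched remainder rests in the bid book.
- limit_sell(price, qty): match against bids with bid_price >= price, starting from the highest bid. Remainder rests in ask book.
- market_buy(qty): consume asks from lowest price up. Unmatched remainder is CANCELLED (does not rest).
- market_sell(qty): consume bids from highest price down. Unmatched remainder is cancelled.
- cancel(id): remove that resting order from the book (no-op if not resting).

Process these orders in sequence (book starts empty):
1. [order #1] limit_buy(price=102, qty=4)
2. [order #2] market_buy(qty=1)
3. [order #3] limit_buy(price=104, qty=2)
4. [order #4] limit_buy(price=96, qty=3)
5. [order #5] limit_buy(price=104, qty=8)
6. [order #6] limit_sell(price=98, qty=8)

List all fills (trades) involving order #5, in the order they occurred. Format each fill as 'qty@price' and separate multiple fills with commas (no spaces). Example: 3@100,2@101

After op 1 [order #1] limit_buy(price=102, qty=4): fills=none; bids=[#1:4@102] asks=[-]
After op 2 [order #2] market_buy(qty=1): fills=none; bids=[#1:4@102] asks=[-]
After op 3 [order #3] limit_buy(price=104, qty=2): fills=none; bids=[#3:2@104 #1:4@102] asks=[-]
After op 4 [order #4] limit_buy(price=96, qty=3): fills=none; bids=[#3:2@104 #1:4@102 #4:3@96] asks=[-]
After op 5 [order #5] limit_buy(price=104, qty=8): fills=none; bids=[#3:2@104 #5:8@104 #1:4@102 #4:3@96] asks=[-]
After op 6 [order #6] limit_sell(price=98, qty=8): fills=#3x#6:2@104 #5x#6:6@104; bids=[#5:2@104 #1:4@102 #4:3@96] asks=[-]

Answer: 6@104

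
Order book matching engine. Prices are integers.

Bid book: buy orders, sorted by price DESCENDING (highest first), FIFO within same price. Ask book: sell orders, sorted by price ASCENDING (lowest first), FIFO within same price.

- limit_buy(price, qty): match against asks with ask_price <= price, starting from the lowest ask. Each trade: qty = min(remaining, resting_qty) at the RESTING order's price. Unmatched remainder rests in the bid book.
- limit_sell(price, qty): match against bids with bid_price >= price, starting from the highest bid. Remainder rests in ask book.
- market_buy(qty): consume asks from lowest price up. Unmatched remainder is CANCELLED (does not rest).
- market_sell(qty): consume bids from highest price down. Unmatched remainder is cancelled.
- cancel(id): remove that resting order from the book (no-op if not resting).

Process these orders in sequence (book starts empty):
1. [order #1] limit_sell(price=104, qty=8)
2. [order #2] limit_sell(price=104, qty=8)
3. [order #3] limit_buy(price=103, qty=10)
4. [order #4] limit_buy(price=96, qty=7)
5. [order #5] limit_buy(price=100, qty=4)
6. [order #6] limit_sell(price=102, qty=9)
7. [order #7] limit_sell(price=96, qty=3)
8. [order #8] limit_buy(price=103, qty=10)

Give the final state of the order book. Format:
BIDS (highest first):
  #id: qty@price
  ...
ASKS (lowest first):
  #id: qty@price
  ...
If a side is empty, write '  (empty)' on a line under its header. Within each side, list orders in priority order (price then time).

After op 1 [order #1] limit_sell(price=104, qty=8): fills=none; bids=[-] asks=[#1:8@104]
After op 2 [order #2] limit_sell(price=104, qty=8): fills=none; bids=[-] asks=[#1:8@104 #2:8@104]
After op 3 [order #3] limit_buy(price=103, qty=10): fills=none; bids=[#3:10@103] asks=[#1:8@104 #2:8@104]
After op 4 [order #4] limit_buy(price=96, qty=7): fills=none; bids=[#3:10@103 #4:7@96] asks=[#1:8@104 #2:8@104]
After op 5 [order #5] limit_buy(price=100, qty=4): fills=none; bids=[#3:10@103 #5:4@100 #4:7@96] asks=[#1:8@104 #2:8@104]
After op 6 [order #6] limit_sell(price=102, qty=9): fills=#3x#6:9@103; bids=[#3:1@103 #5:4@100 #4:7@96] asks=[#1:8@104 #2:8@104]
After op 7 [order #7] limit_sell(price=96, qty=3): fills=#3x#7:1@103 #5x#7:2@100; bids=[#5:2@100 #4:7@96] asks=[#1:8@104 #2:8@104]
After op 8 [order #8] limit_buy(price=103, qty=10): fills=none; bids=[#8:10@103 #5:2@100 #4:7@96] asks=[#1:8@104 #2:8@104]

Answer: BIDS (highest first):
  #8: 10@103
  #5: 2@100
  #4: 7@96
ASKS (lowest first):
  #1: 8@104
  #2: 8@104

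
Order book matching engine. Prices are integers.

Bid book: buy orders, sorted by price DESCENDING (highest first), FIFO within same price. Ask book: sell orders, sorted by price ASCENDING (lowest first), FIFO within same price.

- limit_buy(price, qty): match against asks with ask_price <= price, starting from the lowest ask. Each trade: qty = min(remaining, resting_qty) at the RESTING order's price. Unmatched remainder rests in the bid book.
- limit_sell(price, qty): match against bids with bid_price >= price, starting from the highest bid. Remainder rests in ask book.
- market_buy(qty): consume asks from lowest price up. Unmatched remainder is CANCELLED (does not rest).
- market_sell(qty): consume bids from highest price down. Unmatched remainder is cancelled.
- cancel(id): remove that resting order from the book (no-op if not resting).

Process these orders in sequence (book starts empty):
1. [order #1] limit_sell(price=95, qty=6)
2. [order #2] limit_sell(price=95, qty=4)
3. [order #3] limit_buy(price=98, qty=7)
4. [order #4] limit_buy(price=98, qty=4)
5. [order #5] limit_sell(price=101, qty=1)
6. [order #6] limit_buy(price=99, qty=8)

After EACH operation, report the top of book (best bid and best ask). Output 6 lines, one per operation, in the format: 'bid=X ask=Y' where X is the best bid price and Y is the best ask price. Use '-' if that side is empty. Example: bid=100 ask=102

Answer: bid=- ask=95
bid=- ask=95
bid=- ask=95
bid=98 ask=-
bid=98 ask=101
bid=99 ask=101

Derivation:
After op 1 [order #1] limit_sell(price=95, qty=6): fills=none; bids=[-] asks=[#1:6@95]
After op 2 [order #2] limit_sell(price=95, qty=4): fills=none; bids=[-] asks=[#1:6@95 #2:4@95]
After op 3 [order #3] limit_buy(price=98, qty=7): fills=#3x#1:6@95 #3x#2:1@95; bids=[-] asks=[#2:3@95]
After op 4 [order #4] limit_buy(price=98, qty=4): fills=#4x#2:3@95; bids=[#4:1@98] asks=[-]
After op 5 [order #5] limit_sell(price=101, qty=1): fills=none; bids=[#4:1@98] asks=[#5:1@101]
After op 6 [order #6] limit_buy(price=99, qty=8): fills=none; bids=[#6:8@99 #4:1@98] asks=[#5:1@101]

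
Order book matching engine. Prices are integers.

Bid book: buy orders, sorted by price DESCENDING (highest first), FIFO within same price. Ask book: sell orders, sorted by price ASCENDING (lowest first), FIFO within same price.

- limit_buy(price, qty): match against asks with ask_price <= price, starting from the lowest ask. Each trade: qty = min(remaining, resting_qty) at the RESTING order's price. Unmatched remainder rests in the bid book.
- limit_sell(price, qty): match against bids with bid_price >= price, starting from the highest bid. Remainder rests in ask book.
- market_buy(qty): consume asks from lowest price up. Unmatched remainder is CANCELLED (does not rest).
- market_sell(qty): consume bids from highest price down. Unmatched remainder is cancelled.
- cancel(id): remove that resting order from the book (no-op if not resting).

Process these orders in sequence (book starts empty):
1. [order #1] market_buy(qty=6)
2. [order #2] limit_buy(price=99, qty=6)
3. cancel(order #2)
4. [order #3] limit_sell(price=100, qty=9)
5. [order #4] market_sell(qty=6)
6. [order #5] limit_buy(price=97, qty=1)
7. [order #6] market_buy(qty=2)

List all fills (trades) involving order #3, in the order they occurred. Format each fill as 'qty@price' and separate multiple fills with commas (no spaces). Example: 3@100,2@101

Answer: 2@100

Derivation:
After op 1 [order #1] market_buy(qty=6): fills=none; bids=[-] asks=[-]
After op 2 [order #2] limit_buy(price=99, qty=6): fills=none; bids=[#2:6@99] asks=[-]
After op 3 cancel(order #2): fills=none; bids=[-] asks=[-]
After op 4 [order #3] limit_sell(price=100, qty=9): fills=none; bids=[-] asks=[#3:9@100]
After op 5 [order #4] market_sell(qty=6): fills=none; bids=[-] asks=[#3:9@100]
After op 6 [order #5] limit_buy(price=97, qty=1): fills=none; bids=[#5:1@97] asks=[#3:9@100]
After op 7 [order #6] market_buy(qty=2): fills=#6x#3:2@100; bids=[#5:1@97] asks=[#3:7@100]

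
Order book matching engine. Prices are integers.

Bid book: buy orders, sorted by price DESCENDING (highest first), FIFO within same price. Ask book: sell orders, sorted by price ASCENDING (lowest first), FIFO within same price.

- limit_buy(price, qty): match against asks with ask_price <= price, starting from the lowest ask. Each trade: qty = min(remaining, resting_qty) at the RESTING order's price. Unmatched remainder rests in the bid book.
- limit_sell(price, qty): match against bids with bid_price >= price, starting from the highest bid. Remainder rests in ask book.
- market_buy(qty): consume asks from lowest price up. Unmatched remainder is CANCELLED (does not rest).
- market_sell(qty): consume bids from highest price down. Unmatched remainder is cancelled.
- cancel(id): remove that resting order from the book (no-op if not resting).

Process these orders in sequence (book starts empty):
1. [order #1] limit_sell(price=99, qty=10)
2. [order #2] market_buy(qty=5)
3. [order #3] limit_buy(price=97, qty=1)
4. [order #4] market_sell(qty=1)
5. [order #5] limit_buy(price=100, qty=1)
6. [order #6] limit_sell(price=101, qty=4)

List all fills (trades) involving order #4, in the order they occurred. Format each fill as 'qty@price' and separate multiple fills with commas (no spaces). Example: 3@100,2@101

After op 1 [order #1] limit_sell(price=99, qty=10): fills=none; bids=[-] asks=[#1:10@99]
After op 2 [order #2] market_buy(qty=5): fills=#2x#1:5@99; bids=[-] asks=[#1:5@99]
After op 3 [order #3] limit_buy(price=97, qty=1): fills=none; bids=[#3:1@97] asks=[#1:5@99]
After op 4 [order #4] market_sell(qty=1): fills=#3x#4:1@97; bids=[-] asks=[#1:5@99]
After op 5 [order #5] limit_buy(price=100, qty=1): fills=#5x#1:1@99; bids=[-] asks=[#1:4@99]
After op 6 [order #6] limit_sell(price=101, qty=4): fills=none; bids=[-] asks=[#1:4@99 #6:4@101]

Answer: 1@97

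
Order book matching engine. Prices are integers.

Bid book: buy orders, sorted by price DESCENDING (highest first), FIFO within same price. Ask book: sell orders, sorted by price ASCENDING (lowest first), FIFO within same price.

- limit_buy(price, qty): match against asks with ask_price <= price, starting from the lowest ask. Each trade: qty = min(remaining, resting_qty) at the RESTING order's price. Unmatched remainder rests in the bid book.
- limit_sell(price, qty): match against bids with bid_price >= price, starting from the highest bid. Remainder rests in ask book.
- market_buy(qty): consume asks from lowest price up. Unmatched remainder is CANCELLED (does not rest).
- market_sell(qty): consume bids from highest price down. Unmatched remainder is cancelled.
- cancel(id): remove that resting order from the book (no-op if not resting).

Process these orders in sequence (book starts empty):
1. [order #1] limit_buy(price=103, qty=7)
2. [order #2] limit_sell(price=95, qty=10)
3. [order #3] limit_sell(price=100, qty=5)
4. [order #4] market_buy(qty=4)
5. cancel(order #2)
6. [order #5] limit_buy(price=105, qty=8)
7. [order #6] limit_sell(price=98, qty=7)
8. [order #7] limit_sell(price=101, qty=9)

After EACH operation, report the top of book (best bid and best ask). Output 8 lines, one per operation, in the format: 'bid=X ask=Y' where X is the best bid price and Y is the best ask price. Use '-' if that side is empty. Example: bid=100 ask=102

After op 1 [order #1] limit_buy(price=103, qty=7): fills=none; bids=[#1:7@103] asks=[-]
After op 2 [order #2] limit_sell(price=95, qty=10): fills=#1x#2:7@103; bids=[-] asks=[#2:3@95]
After op 3 [order #3] limit_sell(price=100, qty=5): fills=none; bids=[-] asks=[#2:3@95 #3:5@100]
After op 4 [order #4] market_buy(qty=4): fills=#4x#2:3@95 #4x#3:1@100; bids=[-] asks=[#3:4@100]
After op 5 cancel(order #2): fills=none; bids=[-] asks=[#3:4@100]
After op 6 [order #5] limit_buy(price=105, qty=8): fills=#5x#3:4@100; bids=[#5:4@105] asks=[-]
After op 7 [order #6] limit_sell(price=98, qty=7): fills=#5x#6:4@105; bids=[-] asks=[#6:3@98]
After op 8 [order #7] limit_sell(price=101, qty=9): fills=none; bids=[-] asks=[#6:3@98 #7:9@101]

Answer: bid=103 ask=-
bid=- ask=95
bid=- ask=95
bid=- ask=100
bid=- ask=100
bid=105 ask=-
bid=- ask=98
bid=- ask=98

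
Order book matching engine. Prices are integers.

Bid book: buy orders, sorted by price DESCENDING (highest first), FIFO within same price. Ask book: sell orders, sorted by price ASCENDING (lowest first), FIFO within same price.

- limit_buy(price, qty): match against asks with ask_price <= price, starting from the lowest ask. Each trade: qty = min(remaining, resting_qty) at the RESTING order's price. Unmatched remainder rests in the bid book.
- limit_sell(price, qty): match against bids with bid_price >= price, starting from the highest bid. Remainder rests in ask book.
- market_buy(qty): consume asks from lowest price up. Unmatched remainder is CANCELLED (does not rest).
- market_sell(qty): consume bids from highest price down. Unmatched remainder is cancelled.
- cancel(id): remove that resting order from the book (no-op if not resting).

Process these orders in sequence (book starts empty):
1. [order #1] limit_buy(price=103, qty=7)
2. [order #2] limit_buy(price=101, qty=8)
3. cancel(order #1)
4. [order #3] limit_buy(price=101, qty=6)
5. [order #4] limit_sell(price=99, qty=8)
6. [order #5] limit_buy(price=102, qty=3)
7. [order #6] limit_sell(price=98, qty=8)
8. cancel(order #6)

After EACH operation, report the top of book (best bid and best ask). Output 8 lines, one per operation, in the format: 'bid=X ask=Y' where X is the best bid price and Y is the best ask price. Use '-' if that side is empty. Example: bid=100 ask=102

Answer: bid=103 ask=-
bid=103 ask=-
bid=101 ask=-
bid=101 ask=-
bid=101 ask=-
bid=102 ask=-
bid=101 ask=-
bid=101 ask=-

Derivation:
After op 1 [order #1] limit_buy(price=103, qty=7): fills=none; bids=[#1:7@103] asks=[-]
After op 2 [order #2] limit_buy(price=101, qty=8): fills=none; bids=[#1:7@103 #2:8@101] asks=[-]
After op 3 cancel(order #1): fills=none; bids=[#2:8@101] asks=[-]
After op 4 [order #3] limit_buy(price=101, qty=6): fills=none; bids=[#2:8@101 #3:6@101] asks=[-]
After op 5 [order #4] limit_sell(price=99, qty=8): fills=#2x#4:8@101; bids=[#3:6@101] asks=[-]
After op 6 [order #5] limit_buy(price=102, qty=3): fills=none; bids=[#5:3@102 #3:6@101] asks=[-]
After op 7 [order #6] limit_sell(price=98, qty=8): fills=#5x#6:3@102 #3x#6:5@101; bids=[#3:1@101] asks=[-]
After op 8 cancel(order #6): fills=none; bids=[#3:1@101] asks=[-]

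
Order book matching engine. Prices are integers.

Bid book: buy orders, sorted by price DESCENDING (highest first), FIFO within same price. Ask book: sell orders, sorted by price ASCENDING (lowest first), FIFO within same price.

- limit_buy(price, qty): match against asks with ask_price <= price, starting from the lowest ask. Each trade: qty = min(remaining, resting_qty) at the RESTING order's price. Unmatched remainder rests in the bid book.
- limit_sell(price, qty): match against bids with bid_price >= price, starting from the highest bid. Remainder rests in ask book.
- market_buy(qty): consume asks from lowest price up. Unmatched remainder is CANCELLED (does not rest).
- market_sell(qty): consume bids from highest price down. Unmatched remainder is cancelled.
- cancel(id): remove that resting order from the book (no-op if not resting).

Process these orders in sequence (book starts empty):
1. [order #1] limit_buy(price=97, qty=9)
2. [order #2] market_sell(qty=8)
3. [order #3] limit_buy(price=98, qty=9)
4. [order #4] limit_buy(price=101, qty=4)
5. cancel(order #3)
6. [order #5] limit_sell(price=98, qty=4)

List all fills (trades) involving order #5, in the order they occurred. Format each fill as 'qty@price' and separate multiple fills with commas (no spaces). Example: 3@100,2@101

After op 1 [order #1] limit_buy(price=97, qty=9): fills=none; bids=[#1:9@97] asks=[-]
After op 2 [order #2] market_sell(qty=8): fills=#1x#2:8@97; bids=[#1:1@97] asks=[-]
After op 3 [order #3] limit_buy(price=98, qty=9): fills=none; bids=[#3:9@98 #1:1@97] asks=[-]
After op 4 [order #4] limit_buy(price=101, qty=4): fills=none; bids=[#4:4@101 #3:9@98 #1:1@97] asks=[-]
After op 5 cancel(order #3): fills=none; bids=[#4:4@101 #1:1@97] asks=[-]
After op 6 [order #5] limit_sell(price=98, qty=4): fills=#4x#5:4@101; bids=[#1:1@97] asks=[-]

Answer: 4@101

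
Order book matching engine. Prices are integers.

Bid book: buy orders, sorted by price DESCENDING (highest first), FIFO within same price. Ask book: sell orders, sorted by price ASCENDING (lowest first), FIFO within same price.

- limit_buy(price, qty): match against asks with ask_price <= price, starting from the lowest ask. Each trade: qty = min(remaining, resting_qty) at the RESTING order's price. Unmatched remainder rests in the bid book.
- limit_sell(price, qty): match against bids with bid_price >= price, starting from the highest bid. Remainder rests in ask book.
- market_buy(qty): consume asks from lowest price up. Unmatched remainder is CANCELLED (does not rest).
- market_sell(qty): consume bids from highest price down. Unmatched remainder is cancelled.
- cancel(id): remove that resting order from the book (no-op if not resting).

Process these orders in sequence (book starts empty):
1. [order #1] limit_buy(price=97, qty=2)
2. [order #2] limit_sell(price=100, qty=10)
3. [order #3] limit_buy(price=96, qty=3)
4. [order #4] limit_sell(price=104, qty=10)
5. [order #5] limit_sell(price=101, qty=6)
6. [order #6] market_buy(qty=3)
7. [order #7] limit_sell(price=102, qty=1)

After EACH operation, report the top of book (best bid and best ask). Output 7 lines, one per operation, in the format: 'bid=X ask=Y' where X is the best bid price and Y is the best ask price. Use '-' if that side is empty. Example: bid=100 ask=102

After op 1 [order #1] limit_buy(price=97, qty=2): fills=none; bids=[#1:2@97] asks=[-]
After op 2 [order #2] limit_sell(price=100, qty=10): fills=none; bids=[#1:2@97] asks=[#2:10@100]
After op 3 [order #3] limit_buy(price=96, qty=3): fills=none; bids=[#1:2@97 #3:3@96] asks=[#2:10@100]
After op 4 [order #4] limit_sell(price=104, qty=10): fills=none; bids=[#1:2@97 #3:3@96] asks=[#2:10@100 #4:10@104]
After op 5 [order #5] limit_sell(price=101, qty=6): fills=none; bids=[#1:2@97 #3:3@96] asks=[#2:10@100 #5:6@101 #4:10@104]
After op 6 [order #6] market_buy(qty=3): fills=#6x#2:3@100; bids=[#1:2@97 #3:3@96] asks=[#2:7@100 #5:6@101 #4:10@104]
After op 7 [order #7] limit_sell(price=102, qty=1): fills=none; bids=[#1:2@97 #3:3@96] asks=[#2:7@100 #5:6@101 #7:1@102 #4:10@104]

Answer: bid=97 ask=-
bid=97 ask=100
bid=97 ask=100
bid=97 ask=100
bid=97 ask=100
bid=97 ask=100
bid=97 ask=100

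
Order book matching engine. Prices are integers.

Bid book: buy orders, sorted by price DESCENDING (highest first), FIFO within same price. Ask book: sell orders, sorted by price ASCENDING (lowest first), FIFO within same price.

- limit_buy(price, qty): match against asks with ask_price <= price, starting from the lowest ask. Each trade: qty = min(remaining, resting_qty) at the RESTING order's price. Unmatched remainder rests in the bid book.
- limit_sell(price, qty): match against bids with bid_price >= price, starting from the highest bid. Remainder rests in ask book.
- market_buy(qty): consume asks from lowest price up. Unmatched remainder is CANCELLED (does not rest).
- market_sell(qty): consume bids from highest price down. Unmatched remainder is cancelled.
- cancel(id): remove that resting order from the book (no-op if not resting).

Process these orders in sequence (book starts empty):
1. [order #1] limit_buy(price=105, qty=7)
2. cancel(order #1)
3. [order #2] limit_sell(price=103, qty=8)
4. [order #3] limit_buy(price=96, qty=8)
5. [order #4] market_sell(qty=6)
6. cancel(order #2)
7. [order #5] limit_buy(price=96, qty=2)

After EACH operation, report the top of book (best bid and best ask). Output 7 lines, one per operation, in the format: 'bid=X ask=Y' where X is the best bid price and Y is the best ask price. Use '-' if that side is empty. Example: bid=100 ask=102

After op 1 [order #1] limit_buy(price=105, qty=7): fills=none; bids=[#1:7@105] asks=[-]
After op 2 cancel(order #1): fills=none; bids=[-] asks=[-]
After op 3 [order #2] limit_sell(price=103, qty=8): fills=none; bids=[-] asks=[#2:8@103]
After op 4 [order #3] limit_buy(price=96, qty=8): fills=none; bids=[#3:8@96] asks=[#2:8@103]
After op 5 [order #4] market_sell(qty=6): fills=#3x#4:6@96; bids=[#3:2@96] asks=[#2:8@103]
After op 6 cancel(order #2): fills=none; bids=[#3:2@96] asks=[-]
After op 7 [order #5] limit_buy(price=96, qty=2): fills=none; bids=[#3:2@96 #5:2@96] asks=[-]

Answer: bid=105 ask=-
bid=- ask=-
bid=- ask=103
bid=96 ask=103
bid=96 ask=103
bid=96 ask=-
bid=96 ask=-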